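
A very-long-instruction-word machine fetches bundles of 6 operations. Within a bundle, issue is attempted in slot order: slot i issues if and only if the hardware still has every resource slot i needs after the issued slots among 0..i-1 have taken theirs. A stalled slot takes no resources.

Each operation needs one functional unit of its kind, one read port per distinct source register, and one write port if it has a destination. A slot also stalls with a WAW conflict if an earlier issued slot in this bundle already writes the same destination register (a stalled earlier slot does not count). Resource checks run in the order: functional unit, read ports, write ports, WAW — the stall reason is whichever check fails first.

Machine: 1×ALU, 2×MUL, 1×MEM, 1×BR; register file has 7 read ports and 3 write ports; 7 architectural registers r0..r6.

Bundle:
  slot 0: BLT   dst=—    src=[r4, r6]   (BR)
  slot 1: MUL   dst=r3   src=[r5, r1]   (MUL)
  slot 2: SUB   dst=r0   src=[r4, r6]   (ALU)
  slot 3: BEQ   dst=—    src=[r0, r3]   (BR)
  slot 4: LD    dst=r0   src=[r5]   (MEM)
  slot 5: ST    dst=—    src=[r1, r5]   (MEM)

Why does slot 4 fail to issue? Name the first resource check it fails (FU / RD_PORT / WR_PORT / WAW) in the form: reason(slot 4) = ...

reason(slot 4) = WAW

#0 BR src=r4,r6 dispatched  <A:1 Mu:2 Ld:1 B:0 rd:5 wr:3>
#1 MUL src=r5,r1 dispatched  <A:1 Mu:1 Ld:1 B:0 rd:3 wr:2>
#2 ALU src=r4,r6 dispatched  <A:0 Mu:1 Ld:1 B:0 rd:1 wr:1>
#3 BR src=r0,r3 held:FU  <A:0 Mu:1 Ld:1 B:0 rd:1 wr:1>
#4 MEM src=r5 held:WAW  <A:0 Mu:1 Ld:1 B:0 rd:1 wr:1>
#5 MEM src=r1,r5 held:RD_PORT  <A:0 Mu:1 Ld:1 B:0 rd:1 wr:1>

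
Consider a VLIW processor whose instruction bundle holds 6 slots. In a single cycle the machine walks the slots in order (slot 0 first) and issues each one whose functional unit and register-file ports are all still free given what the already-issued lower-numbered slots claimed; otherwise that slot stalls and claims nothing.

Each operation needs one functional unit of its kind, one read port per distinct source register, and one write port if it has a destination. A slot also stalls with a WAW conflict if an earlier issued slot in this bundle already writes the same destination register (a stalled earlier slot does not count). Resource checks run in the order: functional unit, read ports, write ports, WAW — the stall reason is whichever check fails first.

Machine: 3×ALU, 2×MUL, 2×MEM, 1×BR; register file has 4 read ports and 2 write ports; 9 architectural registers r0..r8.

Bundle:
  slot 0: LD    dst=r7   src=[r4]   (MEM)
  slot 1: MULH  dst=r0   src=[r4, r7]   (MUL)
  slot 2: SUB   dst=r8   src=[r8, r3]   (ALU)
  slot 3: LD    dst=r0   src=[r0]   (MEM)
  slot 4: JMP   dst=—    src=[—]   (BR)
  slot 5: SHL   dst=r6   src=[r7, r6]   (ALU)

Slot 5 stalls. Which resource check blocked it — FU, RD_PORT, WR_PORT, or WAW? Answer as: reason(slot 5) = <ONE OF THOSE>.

(0) want 1×MEM +1rd +1wr — yes → AL3|MU2|ME1|BR1|rd3|wr1
(1) want 1×MUL +2rd +1wr — yes → AL3|MU1|ME1|BR1|rd1|wr0
(2) want 1×ALU +2rd +1wr — RD_PORT → AL3|MU1|ME1|BR1|rd1|wr0
(3) want 1×MEM +1rd +1wr — WR_PORT → AL3|MU1|ME1|BR1|rd1|wr0
(4) want 1×BR +0rd +0wr — yes → AL3|MU1|ME1|BR0|rd1|wr0
(5) want 1×ALU +2rd +1wr — RD_PORT → AL3|MU1|ME1|BR0|rd1|wr0

reason(slot 5) = RD_PORT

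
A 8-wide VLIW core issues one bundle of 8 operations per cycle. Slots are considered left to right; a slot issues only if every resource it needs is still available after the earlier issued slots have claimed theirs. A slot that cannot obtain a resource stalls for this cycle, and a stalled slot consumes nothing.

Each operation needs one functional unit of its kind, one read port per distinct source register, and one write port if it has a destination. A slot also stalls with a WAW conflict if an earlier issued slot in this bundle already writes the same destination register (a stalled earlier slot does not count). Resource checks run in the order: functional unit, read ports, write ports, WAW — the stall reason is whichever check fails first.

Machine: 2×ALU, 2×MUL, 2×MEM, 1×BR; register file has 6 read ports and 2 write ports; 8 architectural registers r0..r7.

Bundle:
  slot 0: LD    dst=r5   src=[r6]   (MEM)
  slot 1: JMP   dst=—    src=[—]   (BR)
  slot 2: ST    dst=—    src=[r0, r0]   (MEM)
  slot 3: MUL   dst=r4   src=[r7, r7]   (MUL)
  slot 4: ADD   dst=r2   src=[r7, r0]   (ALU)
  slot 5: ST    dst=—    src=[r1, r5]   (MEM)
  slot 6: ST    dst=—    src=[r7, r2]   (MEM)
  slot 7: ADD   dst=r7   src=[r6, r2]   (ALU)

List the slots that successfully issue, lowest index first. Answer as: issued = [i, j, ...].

issued = [0, 1, 2, 3]

(0) want 1×MEM +1rd +1wr — yes → AL2|MU2|ME1|BR1|rd5|wr1
(1) want 1×BR +0rd +0wr — yes → AL2|MU2|ME1|BR0|rd5|wr1
(2) want 1×MEM +1rd +0wr — yes → AL2|MU2|ME0|BR0|rd4|wr1
(3) want 1×MUL +1rd +1wr — yes → AL2|MU1|ME0|BR0|rd3|wr0
(4) want 1×ALU +2rd +1wr — WR_PORT → AL2|MU1|ME0|BR0|rd3|wr0
(5) want 1×MEM +2rd +0wr — FU → AL2|MU1|ME0|BR0|rd3|wr0
(6) want 1×MEM +2rd +0wr — FU → AL2|MU1|ME0|BR0|rd3|wr0
(7) want 1×ALU +2rd +1wr — WR_PORT → AL2|MU1|ME0|BR0|rd3|wr0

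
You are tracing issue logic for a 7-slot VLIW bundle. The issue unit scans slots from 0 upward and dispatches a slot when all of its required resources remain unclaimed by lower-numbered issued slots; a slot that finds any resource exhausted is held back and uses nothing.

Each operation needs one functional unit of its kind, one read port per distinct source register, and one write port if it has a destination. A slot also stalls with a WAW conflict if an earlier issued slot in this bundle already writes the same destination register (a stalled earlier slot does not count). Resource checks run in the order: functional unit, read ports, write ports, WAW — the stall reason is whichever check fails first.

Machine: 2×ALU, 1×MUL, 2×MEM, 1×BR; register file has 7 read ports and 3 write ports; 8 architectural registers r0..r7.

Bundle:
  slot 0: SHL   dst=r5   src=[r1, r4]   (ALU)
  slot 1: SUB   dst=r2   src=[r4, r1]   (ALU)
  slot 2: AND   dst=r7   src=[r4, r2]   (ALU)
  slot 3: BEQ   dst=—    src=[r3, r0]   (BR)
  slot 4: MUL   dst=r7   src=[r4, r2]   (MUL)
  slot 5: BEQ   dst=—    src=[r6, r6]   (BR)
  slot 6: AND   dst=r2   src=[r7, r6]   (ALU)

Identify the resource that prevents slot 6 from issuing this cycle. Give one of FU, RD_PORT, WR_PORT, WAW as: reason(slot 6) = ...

[0] ALU needs rd=2 wr=1: ok; after: ALU=1 MUL=1 MEM=2 BR=1, R=5, W=2
[1] ALU needs rd=2 wr=1: ok; after: ALU=0 MUL=1 MEM=2 BR=1, R=3, W=1
[2] ALU needs rd=2 wr=1: FU; after: ALU=0 MUL=1 MEM=2 BR=1, R=3, W=1
[3] BR needs rd=2 wr=0: ok; after: ALU=0 MUL=1 MEM=2 BR=0, R=1, W=1
[4] MUL needs rd=2 wr=1: RD_PORT; after: ALU=0 MUL=1 MEM=2 BR=0, R=1, W=1
[5] BR needs rd=1 wr=0: FU; after: ALU=0 MUL=1 MEM=2 BR=0, R=1, W=1
[6] ALU needs rd=2 wr=1: FU; after: ALU=0 MUL=1 MEM=2 BR=0, R=1, W=1

reason(slot 6) = FU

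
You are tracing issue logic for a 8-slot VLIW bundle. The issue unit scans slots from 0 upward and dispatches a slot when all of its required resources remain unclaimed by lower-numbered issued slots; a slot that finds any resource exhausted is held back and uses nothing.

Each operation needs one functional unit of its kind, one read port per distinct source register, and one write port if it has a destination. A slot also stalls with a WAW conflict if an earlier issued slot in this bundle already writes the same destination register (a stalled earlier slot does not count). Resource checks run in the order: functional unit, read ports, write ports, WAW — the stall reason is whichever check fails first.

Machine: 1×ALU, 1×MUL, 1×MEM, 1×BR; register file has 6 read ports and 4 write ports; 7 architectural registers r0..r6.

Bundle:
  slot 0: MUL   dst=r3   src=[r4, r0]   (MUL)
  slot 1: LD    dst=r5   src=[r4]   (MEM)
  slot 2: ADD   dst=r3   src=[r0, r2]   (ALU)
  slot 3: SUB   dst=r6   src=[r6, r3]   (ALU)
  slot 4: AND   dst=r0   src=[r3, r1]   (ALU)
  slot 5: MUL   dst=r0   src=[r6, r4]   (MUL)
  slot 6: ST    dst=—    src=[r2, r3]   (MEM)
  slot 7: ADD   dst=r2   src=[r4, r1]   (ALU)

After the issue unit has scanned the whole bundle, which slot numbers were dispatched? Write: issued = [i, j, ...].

#0 MUL src=r4,r0 dispatched  <A:1 Mu:0 Ld:1 B:1 rd:4 wr:3>
#1 MEM src=r4 dispatched  <A:1 Mu:0 Ld:0 B:1 rd:3 wr:2>
#2 ALU src=r0,r2 held:WAW  <A:1 Mu:0 Ld:0 B:1 rd:3 wr:2>
#3 ALU src=r6,r3 dispatched  <A:0 Mu:0 Ld:0 B:1 rd:1 wr:1>
#4 ALU src=r3,r1 held:FU  <A:0 Mu:0 Ld:0 B:1 rd:1 wr:1>
#5 MUL src=r6,r4 held:FU  <A:0 Mu:0 Ld:0 B:1 rd:1 wr:1>
#6 MEM src=r2,r3 held:FU  <A:0 Mu:0 Ld:0 B:1 rd:1 wr:1>
#7 ALU src=r4,r1 held:FU  <A:0 Mu:0 Ld:0 B:1 rd:1 wr:1>

issued = [0, 1, 3]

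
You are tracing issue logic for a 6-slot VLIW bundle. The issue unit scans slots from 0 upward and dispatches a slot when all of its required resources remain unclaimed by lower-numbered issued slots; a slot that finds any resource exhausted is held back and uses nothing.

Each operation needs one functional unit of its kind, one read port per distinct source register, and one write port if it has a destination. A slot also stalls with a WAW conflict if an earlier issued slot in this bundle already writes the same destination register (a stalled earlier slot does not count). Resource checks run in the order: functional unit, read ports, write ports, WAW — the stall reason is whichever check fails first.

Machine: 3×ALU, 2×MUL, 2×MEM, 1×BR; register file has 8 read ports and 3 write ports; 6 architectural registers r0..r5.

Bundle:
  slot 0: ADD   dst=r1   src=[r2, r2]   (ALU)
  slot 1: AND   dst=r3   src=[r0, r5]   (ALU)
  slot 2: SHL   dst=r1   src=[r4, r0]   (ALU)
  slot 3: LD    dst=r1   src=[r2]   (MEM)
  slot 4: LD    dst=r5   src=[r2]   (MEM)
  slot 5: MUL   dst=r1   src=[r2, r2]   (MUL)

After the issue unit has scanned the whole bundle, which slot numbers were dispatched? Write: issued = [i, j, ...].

issued = [0, 1, 4]

(0) want 1×ALU +1rd +1wr — yes → AL2|MU2|ME2|BR1|rd7|wr2
(1) want 1×ALU +2rd +1wr — yes → AL1|MU2|ME2|BR1|rd5|wr1
(2) want 1×ALU +2rd +1wr — WAW → AL1|MU2|ME2|BR1|rd5|wr1
(3) want 1×MEM +1rd +1wr — WAW → AL1|MU2|ME2|BR1|rd5|wr1
(4) want 1×MEM +1rd +1wr — yes → AL1|MU2|ME1|BR1|rd4|wr0
(5) want 1×MUL +1rd +1wr — WR_PORT → AL1|MU2|ME1|BR1|rd4|wr0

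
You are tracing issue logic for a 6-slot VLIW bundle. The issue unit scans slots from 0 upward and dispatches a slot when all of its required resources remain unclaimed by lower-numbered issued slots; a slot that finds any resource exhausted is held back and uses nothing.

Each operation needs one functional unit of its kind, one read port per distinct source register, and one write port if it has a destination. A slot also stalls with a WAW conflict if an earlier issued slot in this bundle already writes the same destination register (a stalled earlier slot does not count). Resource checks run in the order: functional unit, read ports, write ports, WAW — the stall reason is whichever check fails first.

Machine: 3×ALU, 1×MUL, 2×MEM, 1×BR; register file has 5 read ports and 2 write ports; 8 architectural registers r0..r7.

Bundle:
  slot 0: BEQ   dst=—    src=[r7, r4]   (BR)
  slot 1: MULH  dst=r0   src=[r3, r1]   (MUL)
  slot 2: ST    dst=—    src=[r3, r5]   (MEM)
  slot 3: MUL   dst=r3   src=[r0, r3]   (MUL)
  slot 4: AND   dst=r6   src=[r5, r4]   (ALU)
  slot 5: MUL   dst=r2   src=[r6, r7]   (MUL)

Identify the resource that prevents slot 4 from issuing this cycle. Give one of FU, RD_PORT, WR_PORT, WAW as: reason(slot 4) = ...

reason(slot 4) = RD_PORT

(0) want 1×BR +2rd +0wr — yes → AL3|MU1|ME2|BR0|rd3|wr2
(1) want 1×MUL +2rd +1wr — yes → AL3|MU0|ME2|BR0|rd1|wr1
(2) want 1×MEM +2rd +0wr — RD_PORT → AL3|MU0|ME2|BR0|rd1|wr1
(3) want 1×MUL +2rd +1wr — FU → AL3|MU0|ME2|BR0|rd1|wr1
(4) want 1×ALU +2rd +1wr — RD_PORT → AL3|MU0|ME2|BR0|rd1|wr1
(5) want 1×MUL +2rd +1wr — FU → AL3|MU0|ME2|BR0|rd1|wr1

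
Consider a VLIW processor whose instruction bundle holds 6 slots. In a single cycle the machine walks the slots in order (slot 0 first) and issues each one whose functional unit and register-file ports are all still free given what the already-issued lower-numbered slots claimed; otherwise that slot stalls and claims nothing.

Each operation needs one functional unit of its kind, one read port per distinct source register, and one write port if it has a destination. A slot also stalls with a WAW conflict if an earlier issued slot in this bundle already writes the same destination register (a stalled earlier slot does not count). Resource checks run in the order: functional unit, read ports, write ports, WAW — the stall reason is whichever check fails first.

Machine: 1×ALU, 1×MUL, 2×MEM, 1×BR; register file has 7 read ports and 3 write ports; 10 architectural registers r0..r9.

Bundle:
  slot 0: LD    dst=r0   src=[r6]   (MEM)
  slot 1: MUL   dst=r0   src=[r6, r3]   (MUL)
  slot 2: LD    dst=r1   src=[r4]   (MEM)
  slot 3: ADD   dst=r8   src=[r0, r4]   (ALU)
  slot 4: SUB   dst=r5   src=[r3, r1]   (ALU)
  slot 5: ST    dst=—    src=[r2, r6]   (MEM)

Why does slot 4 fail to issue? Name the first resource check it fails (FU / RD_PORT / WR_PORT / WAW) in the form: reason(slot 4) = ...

reason(slot 4) = FU

(0) want 1×MEM +1rd +1wr — yes → AL1|MU1|ME1|BR1|rd6|wr2
(1) want 1×MUL +2rd +1wr — WAW → AL1|MU1|ME1|BR1|rd6|wr2
(2) want 1×MEM +1rd +1wr — yes → AL1|MU1|ME0|BR1|rd5|wr1
(3) want 1×ALU +2rd +1wr — yes → AL0|MU1|ME0|BR1|rd3|wr0
(4) want 1×ALU +2rd +1wr — FU → AL0|MU1|ME0|BR1|rd3|wr0
(5) want 1×MEM +2rd +0wr — FU → AL0|MU1|ME0|BR1|rd3|wr0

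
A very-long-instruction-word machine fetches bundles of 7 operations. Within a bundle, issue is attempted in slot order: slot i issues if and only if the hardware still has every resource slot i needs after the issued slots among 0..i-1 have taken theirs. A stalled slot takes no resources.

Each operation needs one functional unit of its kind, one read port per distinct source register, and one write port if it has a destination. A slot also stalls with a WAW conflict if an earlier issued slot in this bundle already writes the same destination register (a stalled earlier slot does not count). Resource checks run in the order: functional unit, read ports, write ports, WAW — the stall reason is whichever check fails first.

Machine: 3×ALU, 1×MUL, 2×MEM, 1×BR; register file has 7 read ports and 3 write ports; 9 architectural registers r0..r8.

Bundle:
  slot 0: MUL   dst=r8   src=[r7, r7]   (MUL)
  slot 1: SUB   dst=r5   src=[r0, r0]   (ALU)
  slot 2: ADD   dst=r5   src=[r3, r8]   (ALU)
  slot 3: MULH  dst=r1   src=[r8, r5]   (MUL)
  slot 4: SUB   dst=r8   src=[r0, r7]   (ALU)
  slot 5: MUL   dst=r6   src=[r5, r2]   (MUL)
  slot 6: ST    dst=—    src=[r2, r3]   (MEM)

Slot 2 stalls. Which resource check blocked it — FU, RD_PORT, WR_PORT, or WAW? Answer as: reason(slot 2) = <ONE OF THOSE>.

reason(slot 2) = WAW

slot 0 (MUL): ISSUE — free A3,Mu0,Ld2,B1 rp6 wp2
slot 1 (ALU): ISSUE — free A2,Mu0,Ld2,B1 rp5 wp1
slot 2 (ALU): stall WAW — free A2,Mu0,Ld2,B1 rp5 wp1
slot 3 (MUL): stall FU — free A2,Mu0,Ld2,B1 rp5 wp1
slot 4 (ALU): stall WAW — free A2,Mu0,Ld2,B1 rp5 wp1
slot 5 (MUL): stall FU — free A2,Mu0,Ld2,B1 rp5 wp1
slot 6 (MEM): ISSUE — free A2,Mu0,Ld1,B1 rp3 wp1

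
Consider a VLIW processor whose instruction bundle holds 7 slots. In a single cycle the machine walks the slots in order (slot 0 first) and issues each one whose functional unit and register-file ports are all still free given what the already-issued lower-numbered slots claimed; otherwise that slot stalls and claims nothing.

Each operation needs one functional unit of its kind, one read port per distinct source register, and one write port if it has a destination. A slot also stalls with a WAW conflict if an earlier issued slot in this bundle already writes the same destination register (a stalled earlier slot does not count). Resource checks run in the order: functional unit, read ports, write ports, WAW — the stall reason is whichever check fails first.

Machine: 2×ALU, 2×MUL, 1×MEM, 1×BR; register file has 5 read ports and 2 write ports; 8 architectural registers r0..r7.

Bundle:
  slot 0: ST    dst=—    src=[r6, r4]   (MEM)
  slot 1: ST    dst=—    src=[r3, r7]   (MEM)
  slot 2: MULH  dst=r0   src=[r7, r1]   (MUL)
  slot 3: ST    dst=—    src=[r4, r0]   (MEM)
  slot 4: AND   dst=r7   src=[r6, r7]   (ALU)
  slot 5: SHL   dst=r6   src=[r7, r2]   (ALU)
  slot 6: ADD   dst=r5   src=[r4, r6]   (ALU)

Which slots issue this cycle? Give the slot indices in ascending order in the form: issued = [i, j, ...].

#0 MEM src=r6,r4 dispatched  <A:2 Mu:2 Ld:0 B:1 rd:3 wr:2>
#1 MEM src=r3,r7 held:FU  <A:2 Mu:2 Ld:0 B:1 rd:3 wr:2>
#2 MUL src=r7,r1 dispatched  <A:2 Mu:1 Ld:0 B:1 rd:1 wr:1>
#3 MEM src=r4,r0 held:FU  <A:2 Mu:1 Ld:0 B:1 rd:1 wr:1>
#4 ALU src=r6,r7 held:RD_PORT  <A:2 Mu:1 Ld:0 B:1 rd:1 wr:1>
#5 ALU src=r7,r2 held:RD_PORT  <A:2 Mu:1 Ld:0 B:1 rd:1 wr:1>
#6 ALU src=r4,r6 held:RD_PORT  <A:2 Mu:1 Ld:0 B:1 rd:1 wr:1>

issued = [0, 2]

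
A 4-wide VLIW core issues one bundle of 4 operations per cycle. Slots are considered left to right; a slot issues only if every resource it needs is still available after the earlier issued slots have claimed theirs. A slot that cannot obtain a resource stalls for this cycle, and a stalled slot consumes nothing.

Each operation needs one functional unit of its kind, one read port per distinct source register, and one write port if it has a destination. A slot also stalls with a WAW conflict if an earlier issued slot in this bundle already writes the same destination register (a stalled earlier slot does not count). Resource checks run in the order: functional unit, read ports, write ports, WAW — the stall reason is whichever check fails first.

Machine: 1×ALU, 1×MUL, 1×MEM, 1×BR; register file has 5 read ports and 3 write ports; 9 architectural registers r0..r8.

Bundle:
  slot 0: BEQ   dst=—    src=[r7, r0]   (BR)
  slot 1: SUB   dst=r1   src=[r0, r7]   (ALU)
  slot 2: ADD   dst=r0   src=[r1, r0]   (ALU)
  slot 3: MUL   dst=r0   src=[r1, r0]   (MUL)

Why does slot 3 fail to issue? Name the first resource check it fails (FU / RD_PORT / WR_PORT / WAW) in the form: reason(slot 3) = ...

#0 BR src=r7,r0 dispatched  <A:1 Mu:1 Ld:1 B:0 rd:3 wr:3>
#1 ALU src=r0,r7 dispatched  <A:0 Mu:1 Ld:1 B:0 rd:1 wr:2>
#2 ALU src=r1,r0 held:FU  <A:0 Mu:1 Ld:1 B:0 rd:1 wr:2>
#3 MUL src=r1,r0 held:RD_PORT  <A:0 Mu:1 Ld:1 B:0 rd:1 wr:2>

reason(slot 3) = RD_PORT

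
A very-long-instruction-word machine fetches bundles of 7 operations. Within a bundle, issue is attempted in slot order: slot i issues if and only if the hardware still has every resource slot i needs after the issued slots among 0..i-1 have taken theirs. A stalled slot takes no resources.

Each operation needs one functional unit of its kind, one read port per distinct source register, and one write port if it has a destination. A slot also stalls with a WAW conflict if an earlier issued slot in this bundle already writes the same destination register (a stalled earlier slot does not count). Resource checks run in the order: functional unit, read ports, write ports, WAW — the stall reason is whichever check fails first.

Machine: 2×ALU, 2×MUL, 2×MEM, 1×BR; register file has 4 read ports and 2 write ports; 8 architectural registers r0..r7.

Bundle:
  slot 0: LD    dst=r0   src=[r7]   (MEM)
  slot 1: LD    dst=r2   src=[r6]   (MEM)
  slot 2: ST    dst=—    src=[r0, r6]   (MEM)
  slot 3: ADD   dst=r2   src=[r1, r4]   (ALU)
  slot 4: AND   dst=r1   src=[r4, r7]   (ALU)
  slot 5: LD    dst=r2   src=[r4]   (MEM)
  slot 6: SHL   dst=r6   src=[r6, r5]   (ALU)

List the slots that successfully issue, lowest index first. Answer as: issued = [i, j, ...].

issued = [0, 1]

slot 0 (MEM): ISSUE — free A2,Mu2,Ld1,B1 rp3 wp1
slot 1 (MEM): ISSUE — free A2,Mu2,Ld0,B1 rp2 wp0
slot 2 (MEM): stall FU — free A2,Mu2,Ld0,B1 rp2 wp0
slot 3 (ALU): stall WR_PORT — free A2,Mu2,Ld0,B1 rp2 wp0
slot 4 (ALU): stall WR_PORT — free A2,Mu2,Ld0,B1 rp2 wp0
slot 5 (MEM): stall FU — free A2,Mu2,Ld0,B1 rp2 wp0
slot 6 (ALU): stall WR_PORT — free A2,Mu2,Ld0,B1 rp2 wp0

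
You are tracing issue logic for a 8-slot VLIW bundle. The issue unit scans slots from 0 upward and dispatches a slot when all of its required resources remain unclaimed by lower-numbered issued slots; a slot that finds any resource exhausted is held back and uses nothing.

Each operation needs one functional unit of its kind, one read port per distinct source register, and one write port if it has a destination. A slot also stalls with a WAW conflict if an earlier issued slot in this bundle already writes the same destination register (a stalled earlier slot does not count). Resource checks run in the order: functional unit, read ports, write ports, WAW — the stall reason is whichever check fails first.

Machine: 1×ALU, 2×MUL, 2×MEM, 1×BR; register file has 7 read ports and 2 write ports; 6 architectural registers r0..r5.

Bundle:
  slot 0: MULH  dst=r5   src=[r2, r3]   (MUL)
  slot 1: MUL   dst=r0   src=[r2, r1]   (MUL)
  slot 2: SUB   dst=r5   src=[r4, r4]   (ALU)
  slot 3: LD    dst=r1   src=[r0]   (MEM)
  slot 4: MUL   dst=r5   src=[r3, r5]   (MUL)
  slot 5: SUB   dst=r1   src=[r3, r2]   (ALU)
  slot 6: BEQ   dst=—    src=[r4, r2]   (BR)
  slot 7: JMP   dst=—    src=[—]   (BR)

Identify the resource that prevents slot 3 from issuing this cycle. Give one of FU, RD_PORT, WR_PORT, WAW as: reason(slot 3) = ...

(0) want 1×MUL +2rd +1wr — yes → AL1|MU1|ME2|BR1|rd5|wr1
(1) want 1×MUL +2rd +1wr — yes → AL1|MU0|ME2|BR1|rd3|wr0
(2) want 1×ALU +1rd +1wr — WR_PORT → AL1|MU0|ME2|BR1|rd3|wr0
(3) want 1×MEM +1rd +1wr — WR_PORT → AL1|MU0|ME2|BR1|rd3|wr0
(4) want 1×MUL +2rd +1wr — FU → AL1|MU0|ME2|BR1|rd3|wr0
(5) want 1×ALU +2rd +1wr — WR_PORT → AL1|MU0|ME2|BR1|rd3|wr0
(6) want 1×BR +2rd +0wr — yes → AL1|MU0|ME2|BR0|rd1|wr0
(7) want 1×BR +0rd +0wr — FU → AL1|MU0|ME2|BR0|rd1|wr0

reason(slot 3) = WR_PORT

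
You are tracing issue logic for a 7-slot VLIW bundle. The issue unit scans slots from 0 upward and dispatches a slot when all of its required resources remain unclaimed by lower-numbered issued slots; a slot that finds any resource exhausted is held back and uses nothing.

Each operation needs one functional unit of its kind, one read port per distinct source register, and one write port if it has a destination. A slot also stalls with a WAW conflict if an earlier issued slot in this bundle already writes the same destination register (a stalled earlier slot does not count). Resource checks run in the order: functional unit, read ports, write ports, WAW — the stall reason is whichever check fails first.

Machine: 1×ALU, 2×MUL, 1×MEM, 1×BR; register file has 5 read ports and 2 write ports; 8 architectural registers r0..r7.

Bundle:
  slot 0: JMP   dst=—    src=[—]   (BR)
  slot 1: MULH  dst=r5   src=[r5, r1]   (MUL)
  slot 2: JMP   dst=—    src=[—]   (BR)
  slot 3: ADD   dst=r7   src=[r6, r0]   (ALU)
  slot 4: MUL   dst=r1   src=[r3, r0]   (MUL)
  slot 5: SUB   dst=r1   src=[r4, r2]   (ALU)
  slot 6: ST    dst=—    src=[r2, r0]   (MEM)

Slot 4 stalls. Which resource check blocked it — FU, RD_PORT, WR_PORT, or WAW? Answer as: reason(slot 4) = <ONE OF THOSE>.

reason(slot 4) = RD_PORT

  0. BR ⇒ go  {1A/2Mu/1Ld/0B | 5r 2w}
  1. MUL→r5 ⇒ go  {1A/1Mu/1Ld/0B | 3r 1w}
  2. BR ⇒ no(FU)  {1A/1Mu/1Ld/0B | 3r 1w}
  3. ALU→r7 ⇒ go  {0A/1Mu/1Ld/0B | 1r 0w}
  4. MUL→r1 ⇒ no(RD_PORT)  {0A/1Mu/1Ld/0B | 1r 0w}
  5. ALU→r1 ⇒ no(FU)  {0A/1Mu/1Ld/0B | 1r 0w}
  6. MEM ⇒ no(RD_PORT)  {0A/1Mu/1Ld/0B | 1r 0w}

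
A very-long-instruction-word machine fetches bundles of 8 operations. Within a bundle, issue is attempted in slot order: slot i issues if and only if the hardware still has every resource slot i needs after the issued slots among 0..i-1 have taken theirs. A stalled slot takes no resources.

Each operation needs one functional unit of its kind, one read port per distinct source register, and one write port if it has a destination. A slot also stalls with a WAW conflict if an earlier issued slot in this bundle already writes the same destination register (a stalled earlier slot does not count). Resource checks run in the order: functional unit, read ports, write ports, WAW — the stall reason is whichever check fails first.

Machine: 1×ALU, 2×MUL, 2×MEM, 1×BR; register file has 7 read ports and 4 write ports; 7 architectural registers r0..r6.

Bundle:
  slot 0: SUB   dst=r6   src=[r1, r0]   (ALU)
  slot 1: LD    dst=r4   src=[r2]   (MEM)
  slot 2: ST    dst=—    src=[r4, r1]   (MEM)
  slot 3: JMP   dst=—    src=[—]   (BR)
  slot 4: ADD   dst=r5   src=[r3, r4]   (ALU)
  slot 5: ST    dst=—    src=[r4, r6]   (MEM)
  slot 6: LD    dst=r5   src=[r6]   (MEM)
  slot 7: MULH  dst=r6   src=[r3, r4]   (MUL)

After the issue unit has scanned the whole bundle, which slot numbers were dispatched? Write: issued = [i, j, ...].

  0. ALU→r6 ⇒ go  {0A/2Mu/2Ld/1B | 5r 3w}
  1. MEM→r4 ⇒ go  {0A/2Mu/1Ld/1B | 4r 2w}
  2. MEM ⇒ go  {0A/2Mu/0Ld/1B | 2r 2w}
  3. BR ⇒ go  {0A/2Mu/0Ld/0B | 2r 2w}
  4. ALU→r5 ⇒ no(FU)  {0A/2Mu/0Ld/0B | 2r 2w}
  5. MEM ⇒ no(FU)  {0A/2Mu/0Ld/0B | 2r 2w}
  6. MEM→r5 ⇒ no(FU)  {0A/2Mu/0Ld/0B | 2r 2w}
  7. MUL→r6 ⇒ no(WAW)  {0A/2Mu/0Ld/0B | 2r 2w}

issued = [0, 1, 2, 3]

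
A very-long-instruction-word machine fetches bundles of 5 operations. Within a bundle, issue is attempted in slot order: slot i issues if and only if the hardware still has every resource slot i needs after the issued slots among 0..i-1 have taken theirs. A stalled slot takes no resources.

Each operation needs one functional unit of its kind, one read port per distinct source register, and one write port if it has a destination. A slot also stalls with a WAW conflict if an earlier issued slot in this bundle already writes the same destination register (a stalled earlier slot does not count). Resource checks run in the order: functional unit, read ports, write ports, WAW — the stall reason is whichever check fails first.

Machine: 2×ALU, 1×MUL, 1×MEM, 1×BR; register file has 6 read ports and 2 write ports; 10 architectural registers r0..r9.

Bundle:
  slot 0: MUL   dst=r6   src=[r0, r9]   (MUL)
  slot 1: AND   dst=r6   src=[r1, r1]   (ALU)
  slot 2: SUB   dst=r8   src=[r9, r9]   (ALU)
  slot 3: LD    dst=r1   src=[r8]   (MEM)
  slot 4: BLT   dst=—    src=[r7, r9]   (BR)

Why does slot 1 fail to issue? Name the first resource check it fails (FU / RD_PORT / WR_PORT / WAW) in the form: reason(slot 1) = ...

(0) want 1×MUL +2rd +1wr — yes → AL2|MU0|ME1|BR1|rd4|wr1
(1) want 1×ALU +1rd +1wr — WAW → AL2|MU0|ME1|BR1|rd4|wr1
(2) want 1×ALU +1rd +1wr — yes → AL1|MU0|ME1|BR1|rd3|wr0
(3) want 1×MEM +1rd +1wr — WR_PORT → AL1|MU0|ME1|BR1|rd3|wr0
(4) want 1×BR +2rd +0wr — yes → AL1|MU0|ME1|BR0|rd1|wr0

reason(slot 1) = WAW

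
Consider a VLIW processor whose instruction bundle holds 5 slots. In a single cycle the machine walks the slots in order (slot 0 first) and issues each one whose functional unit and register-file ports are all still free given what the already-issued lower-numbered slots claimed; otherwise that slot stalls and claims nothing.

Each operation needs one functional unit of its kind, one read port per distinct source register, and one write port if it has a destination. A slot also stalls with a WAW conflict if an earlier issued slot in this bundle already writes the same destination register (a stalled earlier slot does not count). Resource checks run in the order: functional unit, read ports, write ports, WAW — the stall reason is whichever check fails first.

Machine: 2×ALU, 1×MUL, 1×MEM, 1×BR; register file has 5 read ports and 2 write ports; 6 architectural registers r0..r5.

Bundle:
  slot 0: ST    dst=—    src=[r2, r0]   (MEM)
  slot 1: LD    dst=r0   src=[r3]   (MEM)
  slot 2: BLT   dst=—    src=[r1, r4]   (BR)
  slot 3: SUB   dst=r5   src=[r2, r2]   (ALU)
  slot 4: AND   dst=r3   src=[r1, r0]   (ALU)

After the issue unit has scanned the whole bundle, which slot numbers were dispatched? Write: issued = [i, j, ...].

[0] MEM needs rd=2 wr=0: ok; after: ALU=2 MUL=1 MEM=0 BR=1, R=3, W=2
[1] MEM needs rd=1 wr=1: FU; after: ALU=2 MUL=1 MEM=0 BR=1, R=3, W=2
[2] BR needs rd=2 wr=0: ok; after: ALU=2 MUL=1 MEM=0 BR=0, R=1, W=2
[3] ALU needs rd=1 wr=1: ok; after: ALU=1 MUL=1 MEM=0 BR=0, R=0, W=1
[4] ALU needs rd=2 wr=1: RD_PORT; after: ALU=1 MUL=1 MEM=0 BR=0, R=0, W=1

issued = [0, 2, 3]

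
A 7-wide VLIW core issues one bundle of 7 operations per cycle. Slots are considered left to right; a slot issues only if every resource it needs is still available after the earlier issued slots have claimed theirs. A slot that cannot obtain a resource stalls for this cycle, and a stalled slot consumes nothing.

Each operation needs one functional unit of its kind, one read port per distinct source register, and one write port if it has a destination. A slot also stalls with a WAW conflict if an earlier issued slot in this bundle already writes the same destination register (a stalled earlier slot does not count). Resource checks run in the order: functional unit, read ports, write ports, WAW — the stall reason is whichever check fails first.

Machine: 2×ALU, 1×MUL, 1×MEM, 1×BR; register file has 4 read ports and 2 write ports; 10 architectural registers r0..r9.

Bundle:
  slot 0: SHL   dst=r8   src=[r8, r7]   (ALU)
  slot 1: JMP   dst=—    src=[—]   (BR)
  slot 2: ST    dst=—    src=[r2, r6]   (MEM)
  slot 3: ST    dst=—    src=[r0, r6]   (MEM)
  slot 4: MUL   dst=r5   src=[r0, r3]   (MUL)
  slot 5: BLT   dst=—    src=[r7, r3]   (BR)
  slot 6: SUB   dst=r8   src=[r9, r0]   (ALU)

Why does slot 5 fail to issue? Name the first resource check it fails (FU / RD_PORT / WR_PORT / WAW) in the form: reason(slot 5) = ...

reason(slot 5) = FU

slot 0 (ALU): ISSUE — free A1,Mu1,Ld1,B1 rp2 wp1
slot 1 (BR): ISSUE — free A1,Mu1,Ld1,B0 rp2 wp1
slot 2 (MEM): ISSUE — free A1,Mu1,Ld0,B0 rp0 wp1
slot 3 (MEM): stall FU — free A1,Mu1,Ld0,B0 rp0 wp1
slot 4 (MUL): stall RD_PORT — free A1,Mu1,Ld0,B0 rp0 wp1
slot 5 (BR): stall FU — free A1,Mu1,Ld0,B0 rp0 wp1
slot 6 (ALU): stall RD_PORT — free A1,Mu1,Ld0,B0 rp0 wp1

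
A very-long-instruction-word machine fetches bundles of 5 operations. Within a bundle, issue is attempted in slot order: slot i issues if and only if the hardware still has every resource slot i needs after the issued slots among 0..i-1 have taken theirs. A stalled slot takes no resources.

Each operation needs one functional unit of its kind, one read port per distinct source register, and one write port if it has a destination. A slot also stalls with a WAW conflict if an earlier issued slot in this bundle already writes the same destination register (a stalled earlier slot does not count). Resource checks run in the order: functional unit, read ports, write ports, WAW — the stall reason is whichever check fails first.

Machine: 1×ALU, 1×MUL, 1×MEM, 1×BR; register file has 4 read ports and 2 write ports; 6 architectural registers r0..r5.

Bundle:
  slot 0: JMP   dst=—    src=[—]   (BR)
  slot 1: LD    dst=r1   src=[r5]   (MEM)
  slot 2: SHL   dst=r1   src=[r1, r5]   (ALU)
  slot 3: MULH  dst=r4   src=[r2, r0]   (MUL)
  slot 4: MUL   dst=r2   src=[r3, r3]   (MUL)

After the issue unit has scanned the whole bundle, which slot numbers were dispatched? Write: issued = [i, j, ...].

issued = [0, 1, 3]

slot 0 (BR): ISSUE — free A1,Mu1,Ld1,B0 rp4 wp2
slot 1 (MEM): ISSUE — free A1,Mu1,Ld0,B0 rp3 wp1
slot 2 (ALU): stall WAW — free A1,Mu1,Ld0,B0 rp3 wp1
slot 3 (MUL): ISSUE — free A1,Mu0,Ld0,B0 rp1 wp0
slot 4 (MUL): stall FU — free A1,Mu0,Ld0,B0 rp1 wp0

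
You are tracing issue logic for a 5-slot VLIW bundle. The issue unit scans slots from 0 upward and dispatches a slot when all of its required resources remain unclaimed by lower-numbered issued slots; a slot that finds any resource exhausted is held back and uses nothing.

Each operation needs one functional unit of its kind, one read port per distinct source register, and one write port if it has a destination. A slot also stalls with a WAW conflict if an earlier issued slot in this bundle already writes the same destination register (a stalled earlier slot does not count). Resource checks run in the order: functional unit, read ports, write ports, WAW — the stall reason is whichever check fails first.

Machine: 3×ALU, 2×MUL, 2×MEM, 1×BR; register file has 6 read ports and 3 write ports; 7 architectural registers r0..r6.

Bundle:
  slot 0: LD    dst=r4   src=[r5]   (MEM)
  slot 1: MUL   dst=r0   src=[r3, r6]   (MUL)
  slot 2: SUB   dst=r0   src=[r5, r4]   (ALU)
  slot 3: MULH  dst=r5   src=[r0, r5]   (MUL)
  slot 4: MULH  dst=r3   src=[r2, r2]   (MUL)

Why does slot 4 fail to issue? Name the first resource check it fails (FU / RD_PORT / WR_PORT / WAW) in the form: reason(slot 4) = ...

reason(slot 4) = FU

(0) want 1×MEM +1rd +1wr — yes → AL3|MU2|ME1|BR1|rd5|wr2
(1) want 1×MUL +2rd +1wr — yes → AL3|MU1|ME1|BR1|rd3|wr1
(2) want 1×ALU +2rd +1wr — WAW → AL3|MU1|ME1|BR1|rd3|wr1
(3) want 1×MUL +2rd +1wr — yes → AL3|MU0|ME1|BR1|rd1|wr0
(4) want 1×MUL +1rd +1wr — FU → AL3|MU0|ME1|BR1|rd1|wr0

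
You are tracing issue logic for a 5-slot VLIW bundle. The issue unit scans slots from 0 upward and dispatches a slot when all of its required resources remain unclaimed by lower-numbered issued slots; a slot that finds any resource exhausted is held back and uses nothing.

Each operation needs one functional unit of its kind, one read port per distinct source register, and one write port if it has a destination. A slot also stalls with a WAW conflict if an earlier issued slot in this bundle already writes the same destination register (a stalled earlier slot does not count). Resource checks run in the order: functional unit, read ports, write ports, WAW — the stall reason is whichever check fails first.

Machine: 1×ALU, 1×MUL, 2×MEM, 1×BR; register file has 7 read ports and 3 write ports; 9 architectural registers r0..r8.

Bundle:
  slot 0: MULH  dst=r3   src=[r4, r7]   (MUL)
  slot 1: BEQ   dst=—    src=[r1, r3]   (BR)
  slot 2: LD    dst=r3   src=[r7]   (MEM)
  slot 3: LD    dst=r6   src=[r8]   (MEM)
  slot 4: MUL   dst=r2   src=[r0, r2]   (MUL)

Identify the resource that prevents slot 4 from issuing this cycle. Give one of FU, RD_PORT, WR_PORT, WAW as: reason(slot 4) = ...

reason(slot 4) = FU

(0) want 1×MUL +2rd +1wr — yes → AL1|MU0|ME2|BR1|rd5|wr2
(1) want 1×BR +2rd +0wr — yes → AL1|MU0|ME2|BR0|rd3|wr2
(2) want 1×MEM +1rd +1wr — WAW → AL1|MU0|ME2|BR0|rd3|wr2
(3) want 1×MEM +1rd +1wr — yes → AL1|MU0|ME1|BR0|rd2|wr1
(4) want 1×MUL +2rd +1wr — FU → AL1|MU0|ME1|BR0|rd2|wr1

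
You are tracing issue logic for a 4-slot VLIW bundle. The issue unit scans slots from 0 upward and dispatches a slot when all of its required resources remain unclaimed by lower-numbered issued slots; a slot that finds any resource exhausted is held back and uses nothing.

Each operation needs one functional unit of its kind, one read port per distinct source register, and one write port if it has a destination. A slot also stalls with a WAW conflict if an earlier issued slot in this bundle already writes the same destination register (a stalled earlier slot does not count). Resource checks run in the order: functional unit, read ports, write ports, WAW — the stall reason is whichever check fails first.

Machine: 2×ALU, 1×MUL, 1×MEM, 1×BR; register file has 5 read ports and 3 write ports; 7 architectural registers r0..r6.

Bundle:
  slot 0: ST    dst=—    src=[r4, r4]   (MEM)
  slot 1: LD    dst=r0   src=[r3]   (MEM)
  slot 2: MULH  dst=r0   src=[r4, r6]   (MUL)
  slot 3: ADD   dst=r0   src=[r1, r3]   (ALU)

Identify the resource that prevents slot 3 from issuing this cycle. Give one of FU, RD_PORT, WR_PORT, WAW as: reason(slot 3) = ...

reason(slot 3) = WAW

(0) want 1×MEM +1rd +0wr — yes → AL2|MU1|ME0|BR1|rd4|wr3
(1) want 1×MEM +1rd +1wr — FU → AL2|MU1|ME0|BR1|rd4|wr3
(2) want 1×MUL +2rd +1wr — yes → AL2|MU0|ME0|BR1|rd2|wr2
(3) want 1×ALU +2rd +1wr — WAW → AL2|MU0|ME0|BR1|rd2|wr2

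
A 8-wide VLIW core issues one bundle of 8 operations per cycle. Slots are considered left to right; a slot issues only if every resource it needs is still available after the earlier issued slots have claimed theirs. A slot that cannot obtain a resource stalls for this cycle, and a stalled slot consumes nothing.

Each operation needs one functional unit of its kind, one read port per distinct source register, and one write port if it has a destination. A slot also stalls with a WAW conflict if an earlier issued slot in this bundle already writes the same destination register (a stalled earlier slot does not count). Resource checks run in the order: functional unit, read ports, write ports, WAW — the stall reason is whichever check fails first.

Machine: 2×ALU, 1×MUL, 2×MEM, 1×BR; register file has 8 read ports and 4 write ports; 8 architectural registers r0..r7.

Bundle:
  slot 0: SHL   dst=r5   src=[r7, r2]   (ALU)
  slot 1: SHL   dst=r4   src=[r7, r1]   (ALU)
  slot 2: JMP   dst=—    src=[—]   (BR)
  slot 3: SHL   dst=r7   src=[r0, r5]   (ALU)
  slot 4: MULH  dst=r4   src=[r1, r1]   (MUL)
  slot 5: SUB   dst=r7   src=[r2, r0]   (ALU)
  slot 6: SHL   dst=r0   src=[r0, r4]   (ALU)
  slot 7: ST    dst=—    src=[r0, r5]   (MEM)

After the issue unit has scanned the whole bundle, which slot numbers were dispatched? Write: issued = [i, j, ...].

issued = [0, 1, 2, 7]

  0. ALU→r5 ⇒ go  {1A/1Mu/2Ld/1B | 6r 3w}
  1. ALU→r4 ⇒ go  {0A/1Mu/2Ld/1B | 4r 2w}
  2. BR ⇒ go  {0A/1Mu/2Ld/0B | 4r 2w}
  3. ALU→r7 ⇒ no(FU)  {0A/1Mu/2Ld/0B | 4r 2w}
  4. MUL→r4 ⇒ no(WAW)  {0A/1Mu/2Ld/0B | 4r 2w}
  5. ALU→r7 ⇒ no(FU)  {0A/1Mu/2Ld/0B | 4r 2w}
  6. ALU→r0 ⇒ no(FU)  {0A/1Mu/2Ld/0B | 4r 2w}
  7. MEM ⇒ go  {0A/1Mu/1Ld/0B | 2r 2w}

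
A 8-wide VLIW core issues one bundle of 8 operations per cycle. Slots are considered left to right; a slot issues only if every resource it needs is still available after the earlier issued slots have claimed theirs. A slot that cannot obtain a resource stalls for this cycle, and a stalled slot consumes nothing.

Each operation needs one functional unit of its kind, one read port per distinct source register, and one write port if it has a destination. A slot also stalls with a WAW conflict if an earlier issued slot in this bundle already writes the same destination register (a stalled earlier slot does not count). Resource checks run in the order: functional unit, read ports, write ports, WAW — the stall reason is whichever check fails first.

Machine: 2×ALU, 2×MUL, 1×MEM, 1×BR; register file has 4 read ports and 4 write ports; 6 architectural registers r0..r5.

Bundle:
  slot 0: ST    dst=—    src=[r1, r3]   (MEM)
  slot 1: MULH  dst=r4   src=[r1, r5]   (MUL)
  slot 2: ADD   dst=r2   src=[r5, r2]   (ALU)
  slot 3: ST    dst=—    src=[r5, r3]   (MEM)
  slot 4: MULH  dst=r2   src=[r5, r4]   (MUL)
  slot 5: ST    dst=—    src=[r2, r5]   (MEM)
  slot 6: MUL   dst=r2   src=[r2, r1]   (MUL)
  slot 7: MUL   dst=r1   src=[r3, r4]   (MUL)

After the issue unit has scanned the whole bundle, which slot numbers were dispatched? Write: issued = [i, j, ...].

issued = [0, 1]

[0] MEM needs rd=2 wr=0: ok; after: ALU=2 MUL=2 MEM=0 BR=1, R=2, W=4
[1] MUL needs rd=2 wr=1: ok; after: ALU=2 MUL=1 MEM=0 BR=1, R=0, W=3
[2] ALU needs rd=2 wr=1: RD_PORT; after: ALU=2 MUL=1 MEM=0 BR=1, R=0, W=3
[3] MEM needs rd=2 wr=0: FU; after: ALU=2 MUL=1 MEM=0 BR=1, R=0, W=3
[4] MUL needs rd=2 wr=1: RD_PORT; after: ALU=2 MUL=1 MEM=0 BR=1, R=0, W=3
[5] MEM needs rd=2 wr=0: FU; after: ALU=2 MUL=1 MEM=0 BR=1, R=0, W=3
[6] MUL needs rd=2 wr=1: RD_PORT; after: ALU=2 MUL=1 MEM=0 BR=1, R=0, W=3
[7] MUL needs rd=2 wr=1: RD_PORT; after: ALU=2 MUL=1 MEM=0 BR=1, R=0, W=3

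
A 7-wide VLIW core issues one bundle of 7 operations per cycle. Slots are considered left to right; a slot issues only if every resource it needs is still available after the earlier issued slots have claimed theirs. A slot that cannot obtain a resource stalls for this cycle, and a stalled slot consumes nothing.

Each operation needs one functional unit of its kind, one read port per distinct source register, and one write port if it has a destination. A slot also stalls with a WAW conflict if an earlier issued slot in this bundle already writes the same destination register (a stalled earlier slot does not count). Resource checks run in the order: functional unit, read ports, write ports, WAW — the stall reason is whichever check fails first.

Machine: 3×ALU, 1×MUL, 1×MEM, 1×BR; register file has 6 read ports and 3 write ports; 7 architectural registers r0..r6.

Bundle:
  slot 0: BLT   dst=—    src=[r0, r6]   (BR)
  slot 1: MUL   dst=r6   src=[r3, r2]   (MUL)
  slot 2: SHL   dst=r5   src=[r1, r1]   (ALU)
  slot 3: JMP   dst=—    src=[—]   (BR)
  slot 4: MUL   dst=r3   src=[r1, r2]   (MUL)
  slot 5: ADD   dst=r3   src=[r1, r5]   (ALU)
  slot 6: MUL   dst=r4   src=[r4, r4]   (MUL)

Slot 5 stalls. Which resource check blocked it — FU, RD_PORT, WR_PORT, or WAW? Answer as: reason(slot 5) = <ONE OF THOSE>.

#0 BR src=r0,r6 dispatched  <A:3 Mu:1 Ld:1 B:0 rd:4 wr:3>
#1 MUL src=r3,r2 dispatched  <A:3 Mu:0 Ld:1 B:0 rd:2 wr:2>
#2 ALU src=r1,r1 dispatched  <A:2 Mu:0 Ld:1 B:0 rd:1 wr:1>
#3 BR src=- held:FU  <A:2 Mu:0 Ld:1 B:0 rd:1 wr:1>
#4 MUL src=r1,r2 held:FU  <A:2 Mu:0 Ld:1 B:0 rd:1 wr:1>
#5 ALU src=r1,r5 held:RD_PORT  <A:2 Mu:0 Ld:1 B:0 rd:1 wr:1>
#6 MUL src=r4,r4 held:FU  <A:2 Mu:0 Ld:1 B:0 rd:1 wr:1>

reason(slot 5) = RD_PORT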